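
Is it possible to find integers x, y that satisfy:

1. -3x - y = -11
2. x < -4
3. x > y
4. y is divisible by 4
No

A contradictory subset is {-3x - y = -11, x < -4, x > y}. No integer assignment can satisfy these jointly:

  - -3x - y = -11: is a linear equation tying the variables together
  - x < -4: bounds one variable relative to a constant
  - x > y: bounds one variable relative to another variable

Propagating the comparison: y < x and x ≤ -5 give y ≤ -6. Range argument: with x ∈ [−∞, -5], y ∈ [−∞, -6], the left side of the equation is at least 21, but the right side is -11 < 21. No integer solution exists.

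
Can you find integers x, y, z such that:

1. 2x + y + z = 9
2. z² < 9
Yes

Take x = 0, y = 9, z = 0. Substituting into each constraint:
  (1) 2(0) + 9 + 0 = 9 ✓
  (2) z² = (0)² = 0, and 0 < 9 ✓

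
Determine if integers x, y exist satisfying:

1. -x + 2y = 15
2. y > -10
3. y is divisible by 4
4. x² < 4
Yes

Take x = 1, y = 8. Substituting into each constraint:
  (1) (-1) + 2(8) = 15 ✓
  (2) 8 > -10 ✓
  (3) 8 = 4 × 2, remainder 0 ✓
  (4) x² = (1)² = 1, and 1 < 4 ✓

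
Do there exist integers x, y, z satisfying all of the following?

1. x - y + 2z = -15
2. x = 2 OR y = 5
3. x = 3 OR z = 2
Yes

Take x = -14, y = 5, z = 2. Substituting into each constraint:
  (1) (-14) + (-5) + 2(2) = -15 ✓
  (2) y = 5, target 5 ✓ (second branch holds)
  (3) z = 2, target 2 ✓ (second branch holds)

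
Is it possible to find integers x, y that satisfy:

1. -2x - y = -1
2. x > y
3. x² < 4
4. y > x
No

A contradictory subset is {x > y, y > x}. No integer assignment can satisfy these jointly:

  - x > y: bounds one variable relative to another variable
  - y > x: bounds one variable relative to another variable

Direct contradiction: x > y and y > x cannot both hold.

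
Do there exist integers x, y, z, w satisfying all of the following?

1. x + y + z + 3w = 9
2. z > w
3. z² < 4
Yes

Take x = 0, y = 8, z = 1, w = 0. Substituting into each constraint:
  (1) 0 + 8 + 1 + 3(0) = 9 ✓
  (2) 1 > 0 ✓
  (3) z² = (1)² = 1, and 1 < 4 ✓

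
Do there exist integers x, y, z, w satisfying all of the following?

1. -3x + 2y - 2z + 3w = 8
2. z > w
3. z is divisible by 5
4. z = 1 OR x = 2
Yes

Take x = 2, y = 6, z = 5, w = 4. Substituting into each constraint:
  (1) -3(2) + 2(6) - 2(5) + 3(4) = 8 ✓
  (2) 5 > 4 ✓
  (3) 5 = 5 × 1, remainder 0 ✓
  (4) x = 2, target 2 ✓ (second branch holds)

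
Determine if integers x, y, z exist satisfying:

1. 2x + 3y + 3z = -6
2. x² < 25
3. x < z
Yes

Take x = 0, y = -3, z = 1. Substituting into each constraint:
  (1) 2(0) + 3(-3) + 3(1) = -6 ✓
  (2) x² = (0)² = 0, and 0 < 25 ✓
  (3) 0 < 1 ✓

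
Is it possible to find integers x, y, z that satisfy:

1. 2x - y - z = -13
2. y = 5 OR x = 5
Yes

Take x = 5, y = 4, z = 19. Substituting into each constraint:
  (1) 2(5) + (-4) + (-19) = -13 ✓
  (2) x = 5, target 5 ✓ (second branch holds)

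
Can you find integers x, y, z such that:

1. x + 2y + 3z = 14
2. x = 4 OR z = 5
Yes

Take x = 4, y = 5, z = 0. Substituting into each constraint:
  (1) 4 + 2(5) + 3(0) = 14 ✓
  (2) x = 4, target 4 ✓ (first branch holds)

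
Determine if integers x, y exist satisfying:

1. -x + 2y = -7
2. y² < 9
Yes

Take x = 7, y = 0. Substituting into each constraint:
  (1) (-7) + 2(0) = -7 ✓
  (2) y² = (0)² = 0, and 0 < 9 ✓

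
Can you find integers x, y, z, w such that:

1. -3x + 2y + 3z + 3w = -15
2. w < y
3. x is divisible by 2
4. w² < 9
Yes

Take x = 0, y = 0, z = -4, w = -1. Substituting into each constraint:
  (1) -3(0) + 2(0) + 3(-4) + 3(-1) = -15 ✓
  (2) -1 < 0 ✓
  (3) 0 = 2 × 0, remainder 0 ✓
  (4) w² = (-1)² = 1, and 1 < 9 ✓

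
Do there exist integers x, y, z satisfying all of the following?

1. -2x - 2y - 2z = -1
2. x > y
No

Even the single constraint (-2x - 2y - 2z = -1) is infeasible over the integers.

  - -2x - 2y - 2z = -1: every term on the left is divisible by 2, so the LHS ≡ 0 (mod 2), but the RHS -1 is not — no integer solution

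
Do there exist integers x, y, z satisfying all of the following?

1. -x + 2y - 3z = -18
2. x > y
Yes

Take x = 2, y = 1, z = 6. Substituting into each constraint:
  (1) (-2) + 2(1) - 3(6) = -18 ✓
  (2) 2 > 1 ✓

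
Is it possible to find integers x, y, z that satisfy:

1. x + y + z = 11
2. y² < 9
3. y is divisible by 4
Yes

Take x = 11, y = 0, z = 0. Substituting into each constraint:
  (1) 11 + 0 + 0 = 11 ✓
  (2) y² = (0)² = 0, and 0 < 9 ✓
  (3) 0 = 4 × 0, remainder 0 ✓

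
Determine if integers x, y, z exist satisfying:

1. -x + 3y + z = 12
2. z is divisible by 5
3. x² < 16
Yes

Take x = 2, y = 8, z = -10. Substituting into each constraint:
  (1) (-2) + 3(8) + (-10) = 12 ✓
  (2) -10 = 5 × -2, remainder 0 ✓
  (3) x² = (2)² = 4, and 4 < 16 ✓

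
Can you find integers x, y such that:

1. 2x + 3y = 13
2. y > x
Yes

Take x = 2, y = 3. Substituting into each constraint:
  (1) 2(2) + 3(3) = 13 ✓
  (2) 3 > 2 ✓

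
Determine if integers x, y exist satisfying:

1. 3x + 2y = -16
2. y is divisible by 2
Yes

Take x = -4, y = -2. Substituting into each constraint:
  (1) 3(-4) + 2(-2) = -16 ✓
  (2) -2 = 2 × -1, remainder 0 ✓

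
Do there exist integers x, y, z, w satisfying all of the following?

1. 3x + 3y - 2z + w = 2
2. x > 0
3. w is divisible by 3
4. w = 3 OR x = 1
Yes

Take x = 1, y = 1, z = 2, w = 0. Substituting into each constraint:
  (1) 3(1) + 3(1) - 2(2) + 0 = 2 ✓
  (2) 1 > 0 ✓
  (3) 0 = 3 × 0, remainder 0 ✓
  (4) x = 1, target 1 ✓ (second branch holds)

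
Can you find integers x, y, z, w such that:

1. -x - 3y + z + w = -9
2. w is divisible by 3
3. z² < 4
Yes

Take x = 0, y = 3, z = 0, w = 0. Substituting into each constraint:
  (1) 0 - 3(3) + 0 + 0 = -9 ✓
  (2) 0 = 3 × 0, remainder 0 ✓
  (3) z² = (0)² = 0, and 0 < 4 ✓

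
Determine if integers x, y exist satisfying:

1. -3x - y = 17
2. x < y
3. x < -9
Yes

Take x = -10, y = 13. Substituting into each constraint:
  (1) -3(-10) + (-13) = 17 ✓
  (2) -10 < 13 ✓
  (3) -10 < -9 ✓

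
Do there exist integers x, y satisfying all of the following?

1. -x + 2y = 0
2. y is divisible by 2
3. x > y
Yes

Take x = 4, y = 2. Substituting into each constraint:
  (1) (-4) + 2(2) = 0 ✓
  (2) 2 = 2 × 1, remainder 0 ✓
  (3) 4 > 2 ✓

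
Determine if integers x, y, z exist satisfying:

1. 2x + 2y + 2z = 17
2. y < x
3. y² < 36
No

Even the single constraint (2x + 2y + 2z = 17) is infeasible over the integers.

  - 2x + 2y + 2z = 17: every term on the left is divisible by 2, so the LHS ≡ 0 (mod 2), but the RHS 17 is not — no integer solution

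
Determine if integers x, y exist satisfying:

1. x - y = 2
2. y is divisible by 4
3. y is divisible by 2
Yes

Take x = 2, y = 0. Substituting into each constraint:
  (1) 2 + 0 = 2 ✓
  (2) 0 = 4 × 0, remainder 0 ✓
  (3) 0 = 2 × 0, remainder 0 ✓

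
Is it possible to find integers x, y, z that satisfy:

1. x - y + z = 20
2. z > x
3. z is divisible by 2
Yes

Take x = -1, y = -21, z = 0. Substituting into each constraint:
  (1) (-1) + 21 + 0 = 20 ✓
  (2) 0 > -1 ✓
  (3) 0 = 2 × 0, remainder 0 ✓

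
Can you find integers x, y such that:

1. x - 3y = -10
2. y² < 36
Yes

Take x = -10, y = 0. Substituting into each constraint:
  (1) (-10) - 3(0) = -10 ✓
  (2) y² = (0)² = 0, and 0 < 36 ✓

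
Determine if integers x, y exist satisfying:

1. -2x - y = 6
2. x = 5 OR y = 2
Yes

Take x = -4, y = 2. Substituting into each constraint:
  (1) -2(-4) + (-2) = 6 ✓
  (2) y = 2, target 2 ✓ (second branch holds)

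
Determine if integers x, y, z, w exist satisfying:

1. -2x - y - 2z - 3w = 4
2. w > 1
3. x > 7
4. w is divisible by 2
Yes

Take x = 8, y = -26, z = 0, w = 2. Substituting into each constraint:
  (1) -2(8) + 26 - 2(0) - 3(2) = 4 ✓
  (2) 2 > 1 ✓
  (3) 8 > 7 ✓
  (4) 2 = 2 × 1, remainder 0 ✓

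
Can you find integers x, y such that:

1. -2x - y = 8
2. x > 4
Yes

Take x = 5, y = -18. Substituting into each constraint:
  (1) -2(5) + 18 = 8 ✓
  (2) 5 > 4 ✓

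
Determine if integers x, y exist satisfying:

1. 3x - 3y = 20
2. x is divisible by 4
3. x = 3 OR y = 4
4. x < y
No

Even the single constraint (3x - 3y = 20) is infeasible over the integers.

  - 3x - 3y = 20: every term on the left is divisible by 3, so the LHS ≡ 0 (mod 3), but the RHS 20 is not — no integer solution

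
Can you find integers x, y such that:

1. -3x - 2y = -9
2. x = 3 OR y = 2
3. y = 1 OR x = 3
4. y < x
Yes

Take x = 3, y = 0. Substituting into each constraint:
  (1) -3(3) - 2(0) = -9 ✓
  (2) x = 3, target 3 ✓ (first branch holds)
  (3) x = 3, target 3 ✓ (second branch holds)
  (4) 0 < 3 ✓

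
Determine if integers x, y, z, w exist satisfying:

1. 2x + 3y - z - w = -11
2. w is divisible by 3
Yes

Take x = 0, y = 0, z = 11, w = 0. Substituting into each constraint:
  (1) 2(0) + 3(0) + (-11) + 0 = -11 ✓
  (2) 0 = 3 × 0, remainder 0 ✓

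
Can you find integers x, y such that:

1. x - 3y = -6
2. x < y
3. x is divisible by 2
Yes

Take x = 0, y = 2. Substituting into each constraint:
  (1) 0 - 3(2) = -6 ✓
  (2) 0 < 2 ✓
  (3) 0 = 2 × 0, remainder 0 ✓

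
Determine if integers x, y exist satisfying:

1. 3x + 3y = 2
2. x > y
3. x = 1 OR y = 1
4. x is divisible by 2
No

Even the single constraint (3x + 3y = 2) is infeasible over the integers.

  - 3x + 3y = 2: every term on the left is divisible by 3, so the LHS ≡ 0 (mod 3), but the RHS 2 is not — no integer solution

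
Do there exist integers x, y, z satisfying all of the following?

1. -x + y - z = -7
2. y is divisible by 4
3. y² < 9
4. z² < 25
Yes

Take x = 5, y = 0, z = 2. Substituting into each constraint:
  (1) (-5) + 0 + (-2) = -7 ✓
  (2) 0 = 4 × 0, remainder 0 ✓
  (3) y² = (0)² = 0, and 0 < 9 ✓
  (4) z² = (2)² = 4, and 4 < 25 ✓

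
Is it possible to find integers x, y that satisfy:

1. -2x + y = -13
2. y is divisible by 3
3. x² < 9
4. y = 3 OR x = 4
No

A contradictory subset is {-2x + y = -13, x² < 9, y = 3 OR x = 4}. No integer assignment can satisfy these jointly:

  - -2x + y = -13: is a linear equation tying the variables together
  - x² < 9: restricts x to |x| ≤ 2
  - y = 3 OR x = 4: forces a choice: either y = 3 or x = 4

Split on the disjunction (y = 3 OR x = 4):
  • If y = 3: the equation forces x = 8, but x² < 9 requires |x| ≤ 2.
  • If x = 4: this contradicts x² < 9, which requires |x| ≤ 2.
Both branches are infeasible, so the system has no integer solution.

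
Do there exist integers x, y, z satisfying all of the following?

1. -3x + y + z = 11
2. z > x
Yes

Take x = -1, y = 8, z = 0. Substituting into each constraint:
  (1) -3(-1) + 8 + 0 = 11 ✓
  (2) 0 > -1 ✓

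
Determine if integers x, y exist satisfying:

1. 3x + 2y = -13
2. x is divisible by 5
Yes

Take x = -5, y = 1. Substituting into each constraint:
  (1) 3(-5) + 2(1) = -13 ✓
  (2) -5 = 5 × -1, remainder 0 ✓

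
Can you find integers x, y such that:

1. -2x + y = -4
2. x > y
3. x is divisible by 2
Yes

Take x = 0, y = -4. Substituting into each constraint:
  (1) -2(0) + (-4) = -4 ✓
  (2) 0 > -4 ✓
  (3) 0 = 2 × 0, remainder 0 ✓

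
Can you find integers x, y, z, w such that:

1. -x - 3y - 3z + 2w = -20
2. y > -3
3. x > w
Yes

Take x = 0, y = 0, z = 6, w = -1. Substituting into each constraint:
  (1) 0 - 3(0) - 3(6) + 2(-1) = -20 ✓
  (2) 0 > -3 ✓
  (3) 0 > -1 ✓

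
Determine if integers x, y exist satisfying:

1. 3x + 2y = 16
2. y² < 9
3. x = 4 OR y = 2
Yes

Take x = 4, y = 2. Substituting into each constraint:
  (1) 3(4) + 2(2) = 16 ✓
  (2) y² = (2)² = 4, and 4 < 9 ✓
  (3) x = 4, target 4 ✓ (first branch holds)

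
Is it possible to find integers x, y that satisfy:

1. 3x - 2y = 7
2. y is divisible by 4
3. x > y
Yes

Take x = 5, y = 4. Substituting into each constraint:
  (1) 3(5) - 2(4) = 7 ✓
  (2) 4 = 4 × 1, remainder 0 ✓
  (3) 5 > 4 ✓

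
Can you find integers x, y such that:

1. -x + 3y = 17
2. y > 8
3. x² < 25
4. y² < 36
No

A contradictory subset is {y > 8, y² < 36}. No integer assignment can satisfy these jointly:

  - y > 8: bounds one variable relative to a constant
  - y² < 36: restricts y to |y| ≤ 5

Direct contradiction: the bounds on y require y ≥ 9 and y ≤ 5 simultaneously, which is empty.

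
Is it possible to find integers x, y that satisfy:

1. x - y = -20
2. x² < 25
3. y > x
Yes

Take x = 0, y = 20. Substituting into each constraint:
  (1) 0 + (-20) = -20 ✓
  (2) x² = (0)² = 0, and 0 < 25 ✓
  (3) 20 > 0 ✓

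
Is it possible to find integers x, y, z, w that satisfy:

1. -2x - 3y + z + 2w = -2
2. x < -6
Yes

Take x = -7, y = 6, z = 2, w = 0. Substituting into each constraint:
  (1) -2(-7) - 3(6) + 2 + 2(0) = -2 ✓
  (2) -7 < -6 ✓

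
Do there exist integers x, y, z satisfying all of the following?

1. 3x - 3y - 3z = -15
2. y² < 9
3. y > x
Yes

Take x = 0, y = 1, z = 4. Substituting into each constraint:
  (1) 3(0) - 3(1) - 3(4) = -15 ✓
  (2) y² = (1)² = 1, and 1 < 9 ✓
  (3) 1 > 0 ✓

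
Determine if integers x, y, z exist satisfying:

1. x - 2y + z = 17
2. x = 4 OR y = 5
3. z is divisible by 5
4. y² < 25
Yes

Take x = 4, y = 1, z = 15. Substituting into each constraint:
  (1) 4 - 2(1) + 15 = 17 ✓
  (2) x = 4, target 4 ✓ (first branch holds)
  (3) 15 = 5 × 3, remainder 0 ✓
  (4) y² = (1)² = 1, and 1 < 25 ✓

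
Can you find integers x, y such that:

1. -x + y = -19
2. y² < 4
Yes

Take x = 19, y = 0. Substituting into each constraint:
  (1) (-19) + 0 = -19 ✓
  (2) y² = (0)² = 0, and 0 < 4 ✓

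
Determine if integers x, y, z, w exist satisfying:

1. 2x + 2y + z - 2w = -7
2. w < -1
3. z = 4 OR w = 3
No

The full constraint system is jointly infeasible over the integers. Each constraint and what it forces:

  - 2x + 2y + z - 2w = -7: is a linear equation tying the variables together
  - w < -1: bounds one variable relative to a constant
  - z = 4 OR w = 3: forces a choice: either z = 4 or w = 3

Split on the disjunction (z = 4 OR w = 3):
  • If z = 4: with z = 4, every remaining term of the linear equation is divisible by 2, so the left side is ≡ 0 (mod 2); but the right side -11 ≡ 1 (mod 2). No integers can satisfy it.
  • If w = 3: this contradicts the bound w ≤ -2.
Both branches are infeasible, so the system has no integer solution.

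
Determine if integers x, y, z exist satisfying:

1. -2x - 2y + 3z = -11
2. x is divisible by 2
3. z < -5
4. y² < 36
Yes

Take x = 0, y = -5, z = -7. Substituting into each constraint:
  (1) -2(0) - 2(-5) + 3(-7) = -11 ✓
  (2) 0 = 2 × 0, remainder 0 ✓
  (3) -7 < -5 ✓
  (4) y² = (-5)² = 25, and 25 < 36 ✓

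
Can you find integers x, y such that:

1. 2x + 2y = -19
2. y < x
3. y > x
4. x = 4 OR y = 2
No

Even the single constraint (2x + 2y = -19) is infeasible over the integers.

  - 2x + 2y = -19: every term on the left is divisible by 2, so the LHS ≡ 0 (mod 2), but the RHS -19 is not — no integer solution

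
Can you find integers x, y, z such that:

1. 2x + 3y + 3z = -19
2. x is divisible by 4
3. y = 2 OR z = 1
Yes

Take x = -8, y = -2, z = 1. Substituting into each constraint:
  (1) 2(-8) + 3(-2) + 3(1) = -19 ✓
  (2) -8 = 4 × -2, remainder 0 ✓
  (3) z = 1, target 1 ✓ (second branch holds)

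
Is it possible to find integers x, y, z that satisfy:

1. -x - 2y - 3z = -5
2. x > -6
Yes

Take x = 0, y = 1, z = 1. Substituting into each constraint:
  (1) 0 - 2(1) - 3(1) = -5 ✓
  (2) 0 > -6 ✓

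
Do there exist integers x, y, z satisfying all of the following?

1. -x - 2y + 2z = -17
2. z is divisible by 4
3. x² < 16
Yes

Take x = 1, y = 8, z = 0. Substituting into each constraint:
  (1) (-1) - 2(8) + 2(0) = -17 ✓
  (2) 0 = 4 × 0, remainder 0 ✓
  (3) x² = (1)² = 1, and 1 < 16 ✓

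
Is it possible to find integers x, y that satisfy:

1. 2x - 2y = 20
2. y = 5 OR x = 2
Yes

Take x = 15, y = 5. Substituting into each constraint:
  (1) 2(15) - 2(5) = 20 ✓
  (2) y = 5, target 5 ✓ (first branch holds)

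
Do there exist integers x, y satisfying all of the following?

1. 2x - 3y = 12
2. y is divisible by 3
Yes

Take x = 6, y = 0. Substituting into each constraint:
  (1) 2(6) - 3(0) = 12 ✓
  (2) 0 = 3 × 0, remainder 0 ✓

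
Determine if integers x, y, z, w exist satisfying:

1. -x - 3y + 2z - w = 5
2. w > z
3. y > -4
Yes

Take x = -7, y = 0, z = -1, w = 0. Substituting into each constraint:
  (1) 7 - 3(0) + 2(-1) + 0 = 5 ✓
  (2) 0 > -1 ✓
  (3) 0 > -4 ✓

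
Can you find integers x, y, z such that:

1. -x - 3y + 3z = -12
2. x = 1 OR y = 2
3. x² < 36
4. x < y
Yes

Take x = 0, y = 2, z = -2. Substituting into each constraint:
  (1) 0 - 3(2) + 3(-2) = -12 ✓
  (2) y = 2, target 2 ✓ (second branch holds)
  (3) x² = (0)² = 0, and 0 < 36 ✓
  (4) 0 < 2 ✓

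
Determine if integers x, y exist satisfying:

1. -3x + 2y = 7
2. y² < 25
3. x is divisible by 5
Yes

Take x = -5, y = -4. Substituting into each constraint:
  (1) -3(-5) + 2(-4) = 7 ✓
  (2) y² = (-4)² = 16, and 16 < 25 ✓
  (3) -5 = 5 × -1, remainder 0 ✓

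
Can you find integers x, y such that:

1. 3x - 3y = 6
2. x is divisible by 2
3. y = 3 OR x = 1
No

The full constraint system is jointly infeasible over the integers. Each constraint and what it forces:

  - 3x - 3y = 6: is a linear equation tying the variables together
  - x is divisible by 2: restricts x to multiples of 2
  - y = 3 OR x = 1: forces a choice: either y = 3 or x = 1

Split on the disjunction (y = 3 OR x = 1):
  • If y = 3: with y = 3, writing x = 2x', every remaining term of the linear equation is divisible by 6, so the left side is ≡ 0 (mod 6); but the right side 15 ≡ 3 (mod 6). No integers can satisfy it.
  • If x = 1: this contradicts the divisibility constraint — 1 is not a multiple of 2.
Both branches are infeasible, so the system has no integer solution.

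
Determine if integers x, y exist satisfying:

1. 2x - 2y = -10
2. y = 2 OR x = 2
Yes

Take x = -3, y = 2. Substituting into each constraint:
  (1) 2(-3) - 2(2) = -10 ✓
  (2) y = 2, target 2 ✓ (first branch holds)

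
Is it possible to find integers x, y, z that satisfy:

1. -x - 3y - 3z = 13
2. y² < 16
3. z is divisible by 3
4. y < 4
Yes

Take x = -13, y = 0, z = 0. Substituting into each constraint:
  (1) 13 - 3(0) - 3(0) = 13 ✓
  (2) y² = (0)² = 0, and 0 < 16 ✓
  (3) 0 = 3 × 0, remainder 0 ✓
  (4) 0 < 4 ✓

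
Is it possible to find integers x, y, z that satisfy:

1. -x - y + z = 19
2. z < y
Yes

Take x = -20, y = 0, z = -1. Substituting into each constraint:
  (1) 20 + 0 + (-1) = 19 ✓
  (2) -1 < 0 ✓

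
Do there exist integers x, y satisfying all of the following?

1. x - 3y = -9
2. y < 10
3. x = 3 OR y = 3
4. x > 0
Yes

Take x = 3, y = 4. Substituting into each constraint:
  (1) 3 - 3(4) = -9 ✓
  (2) 4 < 10 ✓
  (3) x = 3, target 3 ✓ (first branch holds)
  (4) 3 > 0 ✓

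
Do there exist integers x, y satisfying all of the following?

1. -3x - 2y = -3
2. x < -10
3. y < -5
No

The full constraint system is jointly infeasible over the integers. Each constraint and what it forces:

  - -3x - 2y = -3: is a linear equation tying the variables together
  - x < -10: bounds one variable relative to a constant
  - y < -5: bounds one variable relative to a constant

Range argument: with x ∈ [−∞, -11], y ∈ [−∞, -6], the left side of the equation is at least 45, but the right side is -3 < 45. No integer solution exists.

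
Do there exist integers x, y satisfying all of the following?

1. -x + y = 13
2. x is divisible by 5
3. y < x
No

A contradictory subset is {-x + y = 13, y < x}. No integer assignment can satisfy these jointly:

  - -x + y = 13: is a linear equation tying the variables together
  - y < x: bounds one variable relative to another variable

From the equation, x − y = -13, i.e. x − y = -13; but x > y requires x − y ≥ 1. Contradiction.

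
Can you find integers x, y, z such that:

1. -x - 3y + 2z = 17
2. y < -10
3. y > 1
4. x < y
No

A contradictory subset is {y < -10, y > 1}. No integer assignment can satisfy these jointly:

  - y < -10: bounds one variable relative to a constant
  - y > 1: bounds one variable relative to a constant

Direct contradiction: the bounds on y require y ≥ 2 and y ≤ -11 simultaneously, which is empty.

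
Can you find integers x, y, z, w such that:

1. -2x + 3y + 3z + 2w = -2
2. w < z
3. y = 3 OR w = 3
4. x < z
Yes

Take x = 0, y = 3, z = 1, w = -7. Substituting into each constraint:
  (1) -2(0) + 3(3) + 3(1) + 2(-7) = -2 ✓
  (2) -7 < 1 ✓
  (3) y = 3, target 3 ✓ (first branch holds)
  (4) 0 < 1 ✓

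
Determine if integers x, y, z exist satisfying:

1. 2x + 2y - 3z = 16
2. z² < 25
Yes

Take x = 0, y = 8, z = 0. Substituting into each constraint:
  (1) 2(0) + 2(8) - 3(0) = 16 ✓
  (2) z² = (0)² = 0, and 0 < 25 ✓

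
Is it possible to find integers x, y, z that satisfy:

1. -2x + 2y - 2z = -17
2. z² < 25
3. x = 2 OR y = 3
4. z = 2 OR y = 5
No

Even the single constraint (-2x + 2y - 2z = -17) is infeasible over the integers.

  - -2x + 2y - 2z = -17: every term on the left is divisible by 2, so the LHS ≡ 0 (mod 2), but the RHS -17 is not — no integer solution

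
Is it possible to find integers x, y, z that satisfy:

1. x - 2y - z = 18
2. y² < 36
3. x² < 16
Yes

Take x = -1, y = 0, z = -19. Substituting into each constraint:
  (1) (-1) - 2(0) + 19 = 18 ✓
  (2) y² = (0)² = 0, and 0 < 36 ✓
  (3) x² = (-1)² = 1, and 1 < 16 ✓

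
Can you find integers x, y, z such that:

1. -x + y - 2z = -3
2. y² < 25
Yes

Take x = 1, y = 0, z = 1. Substituting into each constraint:
  (1) (-1) + 0 - 2(1) = -3 ✓
  (2) y² = (0)² = 0, and 0 < 25 ✓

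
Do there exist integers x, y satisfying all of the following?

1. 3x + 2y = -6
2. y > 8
Yes

Take x = -8, y = 9. Substituting into each constraint:
  (1) 3(-8) + 2(9) = -6 ✓
  (2) 9 > 8 ✓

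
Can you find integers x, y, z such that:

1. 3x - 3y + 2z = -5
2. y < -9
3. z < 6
Yes

Take x = 0, y = -11, z = -19. Substituting into each constraint:
  (1) 3(0) - 3(-11) + 2(-19) = -5 ✓
  (2) -11 < -9 ✓
  (3) -19 < 6 ✓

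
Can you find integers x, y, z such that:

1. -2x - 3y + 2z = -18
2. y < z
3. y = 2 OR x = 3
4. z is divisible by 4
Yes

Take x = 10, y = 2, z = 4. Substituting into each constraint:
  (1) -2(10) - 3(2) + 2(4) = -18 ✓
  (2) 2 < 4 ✓
  (3) y = 2, target 2 ✓ (first branch holds)
  (4) 4 = 4 × 1, remainder 0 ✓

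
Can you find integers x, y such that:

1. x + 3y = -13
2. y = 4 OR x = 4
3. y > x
Yes

Take x = -25, y = 4. Substituting into each constraint:
  (1) (-25) + 3(4) = -13 ✓
  (2) y = 4, target 4 ✓ (first branch holds)
  (3) 4 > -25 ✓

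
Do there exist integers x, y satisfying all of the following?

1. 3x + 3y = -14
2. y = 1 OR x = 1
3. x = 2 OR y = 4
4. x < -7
No

Even the single constraint (3x + 3y = -14) is infeasible over the integers.

  - 3x + 3y = -14: every term on the left is divisible by 3, so the LHS ≡ 0 (mod 3), but the RHS -14 is not — no integer solution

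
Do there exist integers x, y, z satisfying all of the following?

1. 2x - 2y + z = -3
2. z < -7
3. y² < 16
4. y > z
Yes

Take x = 3, y = 0, z = -9. Substituting into each constraint:
  (1) 2(3) - 2(0) + (-9) = -3 ✓
  (2) -9 < -7 ✓
  (3) y² = (0)² = 0, and 0 < 16 ✓
  (4) 0 > -9 ✓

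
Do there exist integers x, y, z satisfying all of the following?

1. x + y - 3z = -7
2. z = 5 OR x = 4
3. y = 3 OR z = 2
Yes

Take x = 5, y = 3, z = 5. Substituting into each constraint:
  (1) 5 + 3 - 3(5) = -7 ✓
  (2) z = 5, target 5 ✓ (first branch holds)
  (3) y = 3, target 3 ✓ (first branch holds)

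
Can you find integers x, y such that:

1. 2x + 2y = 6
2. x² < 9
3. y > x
Yes

Take x = 1, y = 2. Substituting into each constraint:
  (1) 2(1) + 2(2) = 6 ✓
  (2) x² = (1)² = 1, and 1 < 9 ✓
  (3) 2 > 1 ✓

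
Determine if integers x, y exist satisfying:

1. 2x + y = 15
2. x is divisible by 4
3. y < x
Yes

Take x = 8, y = -1. Substituting into each constraint:
  (1) 2(8) + (-1) = 15 ✓
  (2) 8 = 4 × 2, remainder 0 ✓
  (3) -1 < 8 ✓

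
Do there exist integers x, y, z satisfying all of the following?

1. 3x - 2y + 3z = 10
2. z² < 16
Yes

Take x = 0, y = -5, z = 0. Substituting into each constraint:
  (1) 3(0) - 2(-5) + 3(0) = 10 ✓
  (2) z² = (0)² = 0, and 0 < 16 ✓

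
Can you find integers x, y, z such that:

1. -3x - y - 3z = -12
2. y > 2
Yes

Take x = 0, y = 12, z = 0. Substituting into each constraint:
  (1) -3(0) + (-12) - 3(0) = -12 ✓
  (2) 12 > 2 ✓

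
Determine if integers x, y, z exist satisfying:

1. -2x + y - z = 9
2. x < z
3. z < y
Yes

Take x = 0, y = 10, z = 1. Substituting into each constraint:
  (1) -2(0) + 10 + (-1) = 9 ✓
  (2) 0 < 1 ✓
  (3) 1 < 10 ✓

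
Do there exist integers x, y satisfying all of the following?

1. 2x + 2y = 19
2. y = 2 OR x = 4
No

Even the single constraint (2x + 2y = 19) is infeasible over the integers.

  - 2x + 2y = 19: every term on the left is divisible by 2, so the LHS ≡ 0 (mod 2), but the RHS 19 is not — no integer solution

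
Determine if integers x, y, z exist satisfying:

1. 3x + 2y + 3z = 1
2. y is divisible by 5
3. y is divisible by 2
Yes

Take x = -12, y = 20, z = -1. Substituting into each constraint:
  (1) 3(-12) + 2(20) + 3(-1) = 1 ✓
  (2) 20 = 5 × 4, remainder 0 ✓
  (3) 20 = 2 × 10, remainder 0 ✓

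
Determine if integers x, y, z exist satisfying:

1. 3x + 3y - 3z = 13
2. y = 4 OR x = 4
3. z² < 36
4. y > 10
No

Even the single constraint (3x + 3y - 3z = 13) is infeasible over the integers.

  - 3x + 3y - 3z = 13: every term on the left is divisible by 3, so the LHS ≡ 0 (mod 3), but the RHS 13 is not — no integer solution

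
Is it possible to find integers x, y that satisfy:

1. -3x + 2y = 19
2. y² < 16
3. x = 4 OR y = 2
Yes

Take x = -5, y = 2. Substituting into each constraint:
  (1) -3(-5) + 2(2) = 19 ✓
  (2) y² = (2)² = 4, and 4 < 16 ✓
  (3) y = 2, target 2 ✓ (second branch holds)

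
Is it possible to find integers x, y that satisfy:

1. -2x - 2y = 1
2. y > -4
No

Even the single constraint (-2x - 2y = 1) is infeasible over the integers.

  - -2x - 2y = 1: every term on the left is divisible by 2, so the LHS ≡ 0 (mod 2), but the RHS 1 is not — no integer solution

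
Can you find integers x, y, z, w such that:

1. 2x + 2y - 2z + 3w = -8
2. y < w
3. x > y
Yes

Take x = 1, y = 0, z = 8, w = 2. Substituting into each constraint:
  (1) 2(1) + 2(0) - 2(8) + 3(2) = -8 ✓
  (2) 0 < 2 ✓
  (3) 1 > 0 ✓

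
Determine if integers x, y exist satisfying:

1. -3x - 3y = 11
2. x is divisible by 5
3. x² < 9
No

Even the single constraint (-3x - 3y = 11) is infeasible over the integers.

  - -3x - 3y = 11: every term on the left is divisible by 3, so the LHS ≡ 0 (mod 3), but the RHS 11 is not — no integer solution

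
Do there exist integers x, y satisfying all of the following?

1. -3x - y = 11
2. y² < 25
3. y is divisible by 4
Yes

Take x = -5, y = 4. Substituting into each constraint:
  (1) -3(-5) + (-4) = 11 ✓
  (2) y² = (4)² = 16, and 16 < 25 ✓
  (3) 4 = 4 × 1, remainder 0 ✓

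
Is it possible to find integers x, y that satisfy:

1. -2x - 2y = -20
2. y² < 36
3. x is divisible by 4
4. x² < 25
No

The full constraint system is jointly infeasible over the integers. Each constraint and what it forces:

  - -2x - 2y = -20: is a linear equation tying the variables together
  - y² < 36: restricts y to |y| ≤ 5
  - x is divisible by 4: restricts x to multiples of 4
  - x² < 25: restricts x to |x| ≤ 4

Range argument: with x ∈ [-4, 4], y ∈ [-5, 5], the left side of the equation is at least -18, but the right side is -20 < -18. No integer solution exists.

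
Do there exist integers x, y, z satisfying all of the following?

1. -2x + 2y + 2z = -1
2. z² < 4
No

Even the single constraint (-2x + 2y + 2z = -1) is infeasible over the integers.

  - -2x + 2y + 2z = -1: every term on the left is divisible by 2, so the LHS ≡ 0 (mod 2), but the RHS -1 is not — no integer solution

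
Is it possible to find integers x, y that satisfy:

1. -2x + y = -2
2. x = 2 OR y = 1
Yes

Take x = 2, y = 2. Substituting into each constraint:
  (1) -2(2) + 2 = -2 ✓
  (2) x = 2, target 2 ✓ (first branch holds)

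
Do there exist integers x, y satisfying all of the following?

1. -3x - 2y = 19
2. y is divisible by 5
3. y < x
Yes

Take x = -3, y = -5. Substituting into each constraint:
  (1) -3(-3) - 2(-5) = 19 ✓
  (2) -5 = 5 × -1, remainder 0 ✓
  (3) -5 < -3 ✓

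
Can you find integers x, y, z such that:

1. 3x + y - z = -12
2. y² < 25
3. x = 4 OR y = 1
Yes

Take x = 5, y = 1, z = 28. Substituting into each constraint:
  (1) 3(5) + 1 + (-28) = -12 ✓
  (2) y² = (1)² = 1, and 1 < 25 ✓
  (3) y = 1, target 1 ✓ (second branch holds)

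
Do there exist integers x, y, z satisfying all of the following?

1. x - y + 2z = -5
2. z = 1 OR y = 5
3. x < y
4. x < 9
Yes

Take x = 4, y = 5, z = -2. Substituting into each constraint:
  (1) 4 + (-5) + 2(-2) = -5 ✓
  (2) y = 5, target 5 ✓ (second branch holds)
  (3) 4 < 5 ✓
  (4) 4 < 9 ✓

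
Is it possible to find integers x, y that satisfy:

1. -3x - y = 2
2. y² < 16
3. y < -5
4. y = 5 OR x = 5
No

A contradictory subset is {y² < 16, y < -5}. No integer assignment can satisfy these jointly:

  - y² < 16: restricts y to |y| ≤ 3
  - y < -5: bounds one variable relative to a constant

Direct contradiction: the bounds on y require y ≥ -3 and y ≤ -6 simultaneously, which is empty.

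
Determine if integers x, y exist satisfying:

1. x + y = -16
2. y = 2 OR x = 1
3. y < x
Yes

Take x = 1, y = -17. Substituting into each constraint:
  (1) 1 + (-17) = -16 ✓
  (2) x = 1, target 1 ✓ (second branch holds)
  (3) -17 < 1 ✓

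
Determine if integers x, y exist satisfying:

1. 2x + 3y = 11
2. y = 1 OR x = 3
Yes

Take x = 4, y = 1. Substituting into each constraint:
  (1) 2(4) + 3(1) = 11 ✓
  (2) y = 1, target 1 ✓ (first branch holds)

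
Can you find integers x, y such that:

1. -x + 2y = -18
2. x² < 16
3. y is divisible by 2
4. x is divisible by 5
No

The full constraint system is jointly infeasible over the integers. Each constraint and what it forces:

  - -x + 2y = -18: is a linear equation tying the variables together
  - x² < 16: restricts x to |x| ≤ 3
  - y is divisible by 2: restricts y to multiples of 2
  - x is divisible by 5: restricts x to multiples of 5

The bounds confine x to {0} with 5 | x. For each value, substitute into the equation:
  • x = 0: the equation forces y = -9, but 2 does not divide -9.
Every case fails, so no integer solution exists.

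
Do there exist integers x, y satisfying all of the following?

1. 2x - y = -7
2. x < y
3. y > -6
Yes

Take x = 0, y = 7. Substituting into each constraint:
  (1) 2(0) + (-7) = -7 ✓
  (2) 0 < 7 ✓
  (3) 7 > -6 ✓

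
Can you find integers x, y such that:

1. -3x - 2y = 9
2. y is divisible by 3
Yes

Take x = -3, y = 0. Substituting into each constraint:
  (1) -3(-3) - 2(0) = 9 ✓
  (2) 0 = 3 × 0, remainder 0 ✓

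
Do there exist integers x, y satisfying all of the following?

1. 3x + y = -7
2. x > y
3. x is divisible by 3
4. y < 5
Yes

Take x = 0, y = -7. Substituting into each constraint:
  (1) 3(0) + (-7) = -7 ✓
  (2) 0 > -7 ✓
  (3) 0 = 3 × 0, remainder 0 ✓
  (4) -7 < 5 ✓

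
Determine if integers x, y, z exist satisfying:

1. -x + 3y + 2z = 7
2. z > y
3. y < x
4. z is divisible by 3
Yes

Take x = 2, y = 1, z = 3. Substituting into each constraint:
  (1) (-2) + 3(1) + 2(3) = 7 ✓
  (2) 3 > 1 ✓
  (3) 1 < 2 ✓
  (4) 3 = 3 × 1, remainder 0 ✓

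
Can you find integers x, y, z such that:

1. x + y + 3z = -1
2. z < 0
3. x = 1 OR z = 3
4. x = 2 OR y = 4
Yes

Take x = 1, y = 4, z = -2. Substituting into each constraint:
  (1) 1 + 4 + 3(-2) = -1 ✓
  (2) -2 < 0 ✓
  (3) x = 1, target 1 ✓ (first branch holds)
  (4) y = 4, target 4 ✓ (second branch holds)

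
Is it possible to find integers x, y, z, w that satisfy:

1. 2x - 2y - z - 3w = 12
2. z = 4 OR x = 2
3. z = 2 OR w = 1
Yes

Take x = 2, y = -5, z = -1, w = 1. Substituting into each constraint:
  (1) 2(2) - 2(-5) + 1 - 3(1) = 12 ✓
  (2) x = 2, target 2 ✓ (second branch holds)
  (3) w = 1, target 1 ✓ (second branch holds)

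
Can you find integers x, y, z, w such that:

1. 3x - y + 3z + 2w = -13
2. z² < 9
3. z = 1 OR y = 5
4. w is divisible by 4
Yes

Take x = 0, y = 16, z = 1, w = 0. Substituting into each constraint:
  (1) 3(0) + (-16) + 3(1) + 2(0) = -13 ✓
  (2) z² = (1)² = 1, and 1 < 9 ✓
  (3) z = 1, target 1 ✓ (first branch holds)
  (4) 0 = 4 × 0, remainder 0 ✓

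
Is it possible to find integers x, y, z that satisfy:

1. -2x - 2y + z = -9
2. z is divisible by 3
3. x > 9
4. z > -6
Yes

Take x = 10, y = -4, z = 3. Substituting into each constraint:
  (1) -2(10) - 2(-4) + 3 = -9 ✓
  (2) 3 = 3 × 1, remainder 0 ✓
  (3) 10 > 9 ✓
  (4) 3 > -6 ✓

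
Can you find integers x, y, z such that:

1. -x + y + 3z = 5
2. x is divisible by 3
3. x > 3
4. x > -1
Yes

Take x = 6, y = 11, z = 0. Substituting into each constraint:
  (1) (-6) + 11 + 3(0) = 5 ✓
  (2) 6 = 3 × 2, remainder 0 ✓
  (3) 6 > 3 ✓
  (4) 6 > -1 ✓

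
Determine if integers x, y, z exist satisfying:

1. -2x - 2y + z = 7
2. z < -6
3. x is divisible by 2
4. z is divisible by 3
Yes

Take x = 0, y = -8, z = -9. Substituting into each constraint:
  (1) -2(0) - 2(-8) + (-9) = 7 ✓
  (2) -9 < -6 ✓
  (3) 0 = 2 × 0, remainder 0 ✓
  (4) -9 = 3 × -3, remainder 0 ✓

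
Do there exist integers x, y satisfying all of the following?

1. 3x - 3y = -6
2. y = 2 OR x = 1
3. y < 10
Yes

Take x = 0, y = 2. Substituting into each constraint:
  (1) 3(0) - 3(2) = -6 ✓
  (2) y = 2, target 2 ✓ (first branch holds)
  (3) 2 < 10 ✓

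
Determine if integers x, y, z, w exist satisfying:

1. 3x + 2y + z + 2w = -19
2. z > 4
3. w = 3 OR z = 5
Yes

Take x = 0, y = 0, z = 5, w = -12. Substituting into each constraint:
  (1) 3(0) + 2(0) + 5 + 2(-12) = -19 ✓
  (2) 5 > 4 ✓
  (3) z = 5, target 5 ✓ (second branch holds)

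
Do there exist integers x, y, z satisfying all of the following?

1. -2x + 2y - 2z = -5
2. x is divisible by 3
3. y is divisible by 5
No

Even the single constraint (-2x + 2y - 2z = -5) is infeasible over the integers.

  - -2x + 2y - 2z = -5: every term on the left is divisible by 2, so the LHS ≡ 0 (mod 2), but the RHS -5 is not — no integer solution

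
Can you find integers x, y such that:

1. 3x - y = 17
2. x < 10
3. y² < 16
Yes

Take x = 5, y = -2. Substituting into each constraint:
  (1) 3(5) + 2 = 17 ✓
  (2) 5 < 10 ✓
  (3) y² = (-2)² = 4, and 4 < 16 ✓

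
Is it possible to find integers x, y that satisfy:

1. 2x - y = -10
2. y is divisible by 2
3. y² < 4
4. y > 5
No

A contradictory subset is {y² < 4, y > 5}. No integer assignment can satisfy these jointly:

  - y² < 4: restricts y to |y| ≤ 1
  - y > 5: bounds one variable relative to a constant

Direct contradiction: the bounds on y require y ≥ 6 and y ≤ 1 simultaneously, which is empty.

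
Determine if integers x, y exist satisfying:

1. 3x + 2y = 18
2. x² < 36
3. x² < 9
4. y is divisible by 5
No

A contradictory subset is {3x + 2y = 18, x² < 9, y is divisible by 5}. No integer assignment can satisfy these jointly:

  - 3x + 2y = 18: is a linear equation tying the variables together
  - x² < 9: restricts x to |x| ≤ 2
  - y is divisible by 5: restricts y to multiples of 5

The bounds confine x to {-2, -1, 0, 1, 2}. For each value, substitute into the equation:
  • x = -2: the equation forces y = 12, but 5 does not divide 12.
  • x = -1: the equation gives 2y = 21, so y would not be an integer.
  • x = 0: the equation forces y = 9, but 5 does not divide 9.
  • x = 1: the equation gives 2y = 15, so y would not be an integer.
  • x = 2: the equation forces y = 6, but 5 does not divide 6.
Every case fails, so no integer solution exists.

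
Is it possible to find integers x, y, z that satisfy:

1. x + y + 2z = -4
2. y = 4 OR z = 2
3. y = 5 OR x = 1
Yes

Take x = -13, y = 5, z = 2. Substituting into each constraint:
  (1) (-13) + 5 + 2(2) = -4 ✓
  (2) z = 2, target 2 ✓ (second branch holds)
  (3) y = 5, target 5 ✓ (first branch holds)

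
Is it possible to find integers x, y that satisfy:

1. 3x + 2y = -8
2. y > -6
Yes

Take x = 0, y = -4. Substituting into each constraint:
  (1) 3(0) + 2(-4) = -8 ✓
  (2) -4 > -6 ✓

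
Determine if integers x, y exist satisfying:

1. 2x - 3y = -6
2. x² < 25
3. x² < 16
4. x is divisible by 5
Yes

Take x = 0, y = 2. Substituting into each constraint:
  (1) 2(0) - 3(2) = -6 ✓
  (2) x² = (0)² = 0, and 0 < 25 ✓
  (3) x² = (0)² = 0, and 0 < 16 ✓
  (4) 0 = 5 × 0, remainder 0 ✓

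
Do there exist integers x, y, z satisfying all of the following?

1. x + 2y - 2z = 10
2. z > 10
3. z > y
Yes

Take x = 32, y = 0, z = 11. Substituting into each constraint:
  (1) 32 + 2(0) - 2(11) = 10 ✓
  (2) 11 > 10 ✓
  (3) 11 > 0 ✓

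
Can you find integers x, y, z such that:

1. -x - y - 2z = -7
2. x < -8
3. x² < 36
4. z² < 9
No

A contradictory subset is {x < -8, x² < 36}. No integer assignment can satisfy these jointly:

  - x < -8: bounds one variable relative to a constant
  - x² < 36: restricts x to |x| ≤ 5

Direct contradiction: the bounds on x require x ≥ -5 and x ≤ -9 simultaneously, which is empty.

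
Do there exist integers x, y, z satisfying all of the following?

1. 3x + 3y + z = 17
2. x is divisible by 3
Yes

Take x = 0, y = 5, z = 2. Substituting into each constraint:
  (1) 3(0) + 3(5) + 2 = 17 ✓
  (2) 0 = 3 × 0, remainder 0 ✓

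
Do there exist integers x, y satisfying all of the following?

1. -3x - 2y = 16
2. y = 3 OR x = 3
No

The full constraint system is jointly infeasible over the integers. Each constraint and what it forces:

  - -3x - 2y = 16: is a linear equation tying the variables together
  - y = 3 OR x = 3: forces a choice: either y = 3 or x = 3

Split on the disjunction (y = 3 OR x = 3):
  • If y = 3: with y = 3, every remaining term of the linear equation is divisible by 3, so the left side is ≡ 0 (mod 3); but the right side 22 ≡ 1 (mod 3). No integers can satisfy it.
  • If x = 3: with x = 3, every remaining term of the linear equation is divisible by 2, so the left side is ≡ 0 (mod 2); but the right side 25 ≡ 1 (mod 2). No integers can satisfy it.
Both branches are infeasible, so the system has no integer solution.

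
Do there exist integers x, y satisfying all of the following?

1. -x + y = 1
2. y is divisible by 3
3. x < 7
Yes

Take x = -1, y = 0. Substituting into each constraint:
  (1) 1 + 0 = 1 ✓
  (2) 0 = 3 × 0, remainder 0 ✓
  (3) -1 < 7 ✓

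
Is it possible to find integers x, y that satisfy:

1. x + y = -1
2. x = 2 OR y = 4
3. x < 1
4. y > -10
Yes

Take x = -5, y = 4. Substituting into each constraint:
  (1) (-5) + 4 = -1 ✓
  (2) y = 4, target 4 ✓ (second branch holds)
  (3) -5 < 1 ✓
  (4) 4 > -10 ✓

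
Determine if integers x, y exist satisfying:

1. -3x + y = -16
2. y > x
Yes

Take x = 9, y = 11. Substituting into each constraint:
  (1) -3(9) + 11 = -16 ✓
  (2) 11 > 9 ✓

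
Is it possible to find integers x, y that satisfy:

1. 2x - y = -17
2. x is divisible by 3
Yes

Take x = 0, y = 17. Substituting into each constraint:
  (1) 2(0) + (-17) = -17 ✓
  (2) 0 = 3 × 0, remainder 0 ✓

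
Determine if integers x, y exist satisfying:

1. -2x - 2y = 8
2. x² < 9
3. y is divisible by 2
Yes

Take x = 2, y = -6. Substituting into each constraint:
  (1) -2(2) - 2(-6) = 8 ✓
  (2) x² = (2)² = 4, and 4 < 9 ✓
  (3) -6 = 2 × -3, remainder 0 ✓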